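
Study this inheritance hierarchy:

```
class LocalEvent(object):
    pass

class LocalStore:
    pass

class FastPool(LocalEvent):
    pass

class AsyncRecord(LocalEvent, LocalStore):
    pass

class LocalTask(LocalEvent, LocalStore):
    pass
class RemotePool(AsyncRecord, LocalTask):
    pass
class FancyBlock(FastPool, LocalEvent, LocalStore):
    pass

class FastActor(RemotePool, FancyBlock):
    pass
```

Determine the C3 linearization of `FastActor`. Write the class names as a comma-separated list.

FastActor, RemotePool, AsyncRecord, LocalTask, FancyBlock, FastPool, LocalEvent, LocalStore, object

L[FastActor] = FastActor + merge(L[RemotePool], L[FancyBlock], [RemotePool FancyBlock])
  take RemotePool:  [RemotePool AsyncRecord LocalTask LocalEvent LocalStore object] + [FancyBlock FastPool LocalEvent LocalStore object] + [RemotePool FancyBlock]
  take AsyncRecord:  [AsyncRecord LocalTask LocalEvent LocalStore object] + [FancyBlock FastPool LocalEvent LocalStore object] + [FancyBlock]
  take LocalTask:  [LocalTask LocalEvent LocalStore object] + [FancyBlock FastPool LocalEvent LocalStore object] + [FancyBlock]
  take FancyBlock:  [LocalEvent LocalStore object] + [FancyBlock FastPool LocalEvent LocalStore object] + [FancyBlock]
  take FastPool:  [LocalEvent LocalStore object] + [FastPool LocalEvent LocalStore object]
  take LocalEvent:  [LocalEvent LocalStore object] + [LocalEvent LocalStore object]
  take LocalStore:  [LocalStore object] + [LocalStore object]
  take object:  [object] + [object]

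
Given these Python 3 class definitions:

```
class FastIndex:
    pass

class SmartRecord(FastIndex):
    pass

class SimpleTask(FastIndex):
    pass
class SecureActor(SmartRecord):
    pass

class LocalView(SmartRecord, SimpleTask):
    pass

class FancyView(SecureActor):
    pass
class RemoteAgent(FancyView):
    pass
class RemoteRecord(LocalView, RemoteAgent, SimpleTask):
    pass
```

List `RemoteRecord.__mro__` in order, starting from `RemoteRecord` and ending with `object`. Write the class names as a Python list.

L[RemoteRecord] = RemoteRecord + merge(L[LocalView], L[RemoteAgent], L[SimpleTask], [LocalView RemoteAgent SimpleTask])
  take LocalView:  [LocalView SmartRecord SimpleTask FastIndex object] + [RemoteAgent FancyView SecureActor SmartRecord FastIndex object] + [SimpleTask FastIndex object] + [LocalView RemoteAgent SimpleTask]
  take RemoteAgent:  [SmartRecord SimpleTask FastIndex object] + [RemoteAgent FancyView SecureActor SmartRecord FastIndex object] + [SimpleTask FastIndex object] + [RemoteAgent SimpleTask]
  take FancyView:  [SmartRecord SimpleTask FastIndex object] + [FancyView SecureActor SmartRecord FastIndex object] + [SimpleTask FastIndex object] + [SimpleTask]
  take SecureActor:  [SmartRecord SimpleTask FastIndex object] + [SecureActor SmartRecord FastIndex object] + [SimpleTask FastIndex object] + [SimpleTask]
  take SmartRecord:  [SmartRecord SimpleTask FastIndex object] + [SmartRecord FastIndex object] + [SimpleTask FastIndex object] + [SimpleTask]
  take SimpleTask:  [SimpleTask FastIndex object] + [FastIndex object] + [SimpleTask FastIndex object] + [SimpleTask]
  take FastIndex:  [FastIndex object] + [FastIndex object] + [FastIndex object]
  take object:  [object] + [object] + [object]

[RemoteRecord, LocalView, RemoteAgent, FancyView, SecureActor, SmartRecord, SimpleTask, FastIndex, object]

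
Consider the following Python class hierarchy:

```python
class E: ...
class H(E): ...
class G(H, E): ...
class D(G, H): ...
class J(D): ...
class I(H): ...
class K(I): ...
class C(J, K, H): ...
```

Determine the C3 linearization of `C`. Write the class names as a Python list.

[C, J, D, G, K, I, H, E, object]

L[C] = C + merge(L[J], L[K], L[H], [J K H])
  take J:  [J D G H E object] + [K I H E object] + [H E object] + [J K H]
  take D:  [D G H E object] + [K I H E object] + [H E object] + [K H]
  take G:  [G H E object] + [K I H E object] + [H E object] + [K H]
  take K:  [H E object] + [K I H E object] + [H E object] + [K H]
  take I:  [H E object] + [I H E object] + [H E object] + [H]
  take H:  [H E object] + [H E object] + [H E object] + [H]
  take E:  [E object] + [E object] + [E object]
  take object:  [object] + [object] + [object]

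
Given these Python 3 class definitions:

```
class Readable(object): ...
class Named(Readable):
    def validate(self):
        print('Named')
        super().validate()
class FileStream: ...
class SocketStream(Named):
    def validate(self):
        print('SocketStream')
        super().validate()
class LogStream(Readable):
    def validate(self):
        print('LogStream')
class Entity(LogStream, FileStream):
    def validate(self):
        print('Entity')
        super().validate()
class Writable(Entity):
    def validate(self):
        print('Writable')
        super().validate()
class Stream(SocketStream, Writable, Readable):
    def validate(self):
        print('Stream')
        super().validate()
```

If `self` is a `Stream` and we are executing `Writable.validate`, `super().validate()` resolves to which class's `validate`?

L[Stream] = Stream + merge(L[SocketStream], L[Writable], L[Readable], [SocketStream Writable Readable])
  take SocketStream:  [SocketStream Named Readable object] + [Writable Entity LogStream Readable FileStream object] + [Readable object] + [SocketStream Writable Readable]
  take Named:  [Named Readable object] + [Writable Entity LogStream Readable FileStream object] + [Readable object] + [Writable Readable]
  take Writable:  [Readable object] + [Writable Entity LogStream Readable FileStream object] + [Readable object] + [Writable Readable]
  take Entity:  [Readable object] + [Entity LogStream Readable FileStream object] + [Readable object] + [Readable]
  take LogStream:  [Readable object] + [LogStream Readable FileStream object] + [Readable object] + [Readable]
  take Readable:  [Readable object] + [Readable FileStream object] + [Readable object] + [Readable]
  take FileStream:  [object] + [FileStream object] + [object]
  take object:  [object] + [object] + [object]
MRO: Stream SocketStream Named Writable Entity LogStream Readable FileStream object
super() in Writable.validate on a Stream instance goes to the class after Writable in Stream's MRO: Entity.

Entity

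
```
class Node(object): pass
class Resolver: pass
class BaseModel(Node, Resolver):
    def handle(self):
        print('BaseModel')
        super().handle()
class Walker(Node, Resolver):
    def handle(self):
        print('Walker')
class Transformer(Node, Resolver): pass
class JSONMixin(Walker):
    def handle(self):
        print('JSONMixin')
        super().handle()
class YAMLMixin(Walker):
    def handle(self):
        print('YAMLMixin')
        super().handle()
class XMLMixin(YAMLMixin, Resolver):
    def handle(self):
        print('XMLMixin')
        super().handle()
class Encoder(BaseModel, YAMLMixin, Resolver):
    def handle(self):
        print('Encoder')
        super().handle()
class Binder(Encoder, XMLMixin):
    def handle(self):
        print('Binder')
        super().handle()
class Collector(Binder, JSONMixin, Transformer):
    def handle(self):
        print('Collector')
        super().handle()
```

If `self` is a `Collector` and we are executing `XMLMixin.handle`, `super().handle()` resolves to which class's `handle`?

L[Collector] = Collector + merge(L[Binder], L[JSONMixin], L[Transformer], [Binder JSONMixin Transformer])
  take Binder:  [Binder Encoder BaseModel XMLMixin YAMLMixin Walker Node Resolver object] + [JSONMixin Walker Node Resolver object] + [Transformer Node Resolver object] + [Binder JSONMixin Transformer]
  take Encoder:  [Encoder BaseModel XMLMixin YAMLMixin Walker Node Resolver object] + [JSONMixin Walker Node Resolver object] + [Transformer Node Resolver object] + [JSONMixin Transformer]
  take BaseModel:  [BaseModel XMLMixin YAMLMixin Walker Node Resolver object] + [JSONMixin Walker Node Resolver object] + [Transformer Node Resolver object] + [JSONMixin Transformer]
  take XMLMixin:  [XMLMixin YAMLMixin Walker Node Resolver object] + [JSONMixin Walker Node Resolver object] + [Transformer Node Resolver object] + [JSONMixin Transformer]
  take YAMLMixin:  [YAMLMixin Walker Node Resolver object] + [JSONMixin Walker Node Resolver object] + [Transformer Node Resolver object] + [JSONMixin Transformer]
  take JSONMixin:  [Walker Node Resolver object] + [JSONMixin Walker Node Resolver object] + [Transformer Node Resolver object] + [JSONMixin Transformer]
  take Walker:  [Walker Node Resolver object] + [Walker Node Resolver object] + [Transformer Node Resolver object] + [Transformer]
  take Transformer:  [Node Resolver object] + [Node Resolver object] + [Transformer Node Resolver object] + [Transformer]
  take Node:  [Node Resolver object] + [Node Resolver object] + [Node Resolver object]
  take Resolver:  [Resolver object] + [Resolver object] + [Resolver object]
  take object:  [object] + [object] + [object]
MRO: Collector Binder Encoder BaseModel XMLMixin YAMLMixin JSONMixin Walker Transformer Node Resolver object
super() in XMLMixin.handle on a Collector instance goes to the class after XMLMixin in Collector's MRO: YAMLMixin.

YAMLMixin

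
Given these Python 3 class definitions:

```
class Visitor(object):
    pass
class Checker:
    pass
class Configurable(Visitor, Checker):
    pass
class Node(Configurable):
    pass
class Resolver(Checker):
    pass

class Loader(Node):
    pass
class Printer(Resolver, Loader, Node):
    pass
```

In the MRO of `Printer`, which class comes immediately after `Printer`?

L[Printer] = Printer + merge(L[Resolver], L[Loader], L[Node], [Resolver Loader Node])
  take Resolver:  [Resolver Checker object] + [Loader Node Configurable Visitor Checker object] + [Node Configurable Visitor Checker object] + [Resolver Loader Node]
  take Loader:  [Checker object] + [Loader Node Configurable Visitor Checker object] + [Node Configurable Visitor Checker object] + [Loader Node]
  take Node:  [Checker object] + [Node Configurable Visitor Checker object] + [Node Configurable Visitor Checker object] + [Node]
  take Configurable:  [Checker object] + [Configurable Visitor Checker object] + [Configurable Visitor Checker object]
  take Visitor:  [Checker object] + [Visitor Checker object] + [Visitor Checker object]
  take Checker:  [Checker object] + [Checker object] + [Checker object]
  take object:  [object] + [object] + [object]
MRO: Printer Resolver Loader Node Configurable Visitor Checker object
Printer is at position 0; next is Resolver.

Resolver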